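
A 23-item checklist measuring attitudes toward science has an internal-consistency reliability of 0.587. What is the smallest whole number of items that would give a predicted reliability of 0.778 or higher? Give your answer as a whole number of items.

57

n = 0.778 × (1 − 0.587) / [ 0.587 × (1 − 0.778) ]
  = 0.321314 / 0.130314 = 2.4657
2.4657 × 23 = 56.71 → 57 items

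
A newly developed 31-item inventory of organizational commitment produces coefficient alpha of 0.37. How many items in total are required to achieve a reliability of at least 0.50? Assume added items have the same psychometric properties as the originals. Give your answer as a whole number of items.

n = 0.50 × (1 − 0.37) / [ 0.37 × (1 − 0.50) ]
n = 0.3150 / 0.1850 ≈ 1.7027
Items needed = n × 31 = 1.7027 × 31 ≈ 52.78 → round up to 53

53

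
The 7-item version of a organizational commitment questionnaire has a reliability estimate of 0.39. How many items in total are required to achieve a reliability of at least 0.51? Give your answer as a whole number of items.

Spearman-Brown solved for the length factor n:
n = r*(1 − r) / [ r (1 − r*) ]
n = 0.51(1 − 0.39) / [0.39(1 − 0.51)]
  = 0.3111 / 0.1911 = 1.6279
Items needed = n × 7 = 1.6279 × 7 ≈ 11.40 → round up to 12

12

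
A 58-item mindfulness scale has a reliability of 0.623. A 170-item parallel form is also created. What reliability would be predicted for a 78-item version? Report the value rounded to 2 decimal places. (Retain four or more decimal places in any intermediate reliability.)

0.69

Only the ratio of lengths matters: n = 78/58 = 1.3448
r_{78} = n·r / (1 + (n − 1)·r) = 0.8378 / 1.2148 ≈ 0.6897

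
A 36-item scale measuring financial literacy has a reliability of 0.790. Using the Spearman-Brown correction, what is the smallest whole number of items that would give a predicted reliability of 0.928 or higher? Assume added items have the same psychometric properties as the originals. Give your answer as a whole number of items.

124

Spearman-Brown solved for the length factor n:
n = r*(1 − r) / [ r (1 − r*) ]
n = [0.928 × 0.210] / [0.790 × 0.072]
n = 0.194880 / 0.056880 ≈ 3.4262
So the test needs 3.4262 × 36 ≈ 123.34 items; rounding up, 124.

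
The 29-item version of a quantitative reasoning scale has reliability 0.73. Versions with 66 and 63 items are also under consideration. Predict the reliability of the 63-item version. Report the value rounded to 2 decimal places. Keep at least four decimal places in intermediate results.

Only the ratio of lengths matters: n = 63/29 = 2.1724
r_{63} = n·r / (1 + (n − 1)·r) = 1.5859 / 1.8559 ≈ 0.8545

0.85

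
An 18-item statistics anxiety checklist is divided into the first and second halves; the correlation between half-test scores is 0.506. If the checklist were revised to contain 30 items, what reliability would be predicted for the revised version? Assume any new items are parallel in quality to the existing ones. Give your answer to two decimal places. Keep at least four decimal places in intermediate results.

Spearman-Brown correction (n = 2): r_full = 2·0.506/(1 + 0.506) = 0.6720
Then adjust to 30 items: n = 30/18 = 1.6667
r_new = n·r_full / (1 + (n − 1)·r_full) = 1.1200 / 1.4480 ≈ 0.7735

0.77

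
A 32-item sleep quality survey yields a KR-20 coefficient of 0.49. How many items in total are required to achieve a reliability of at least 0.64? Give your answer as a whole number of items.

60

Spearman-Brown solved for the length factor n:
n = r*(1 − r) / [ r (1 − r*) ]
n = 0.64 × (1 − 0.49) / [ 0.49 × (1 − 0.64) ]
n = 0.3264 / 0.1764 ≈ 1.8503
Items needed = n × 32 = 1.8503 × 32 ≈ 59.21 → round up to 60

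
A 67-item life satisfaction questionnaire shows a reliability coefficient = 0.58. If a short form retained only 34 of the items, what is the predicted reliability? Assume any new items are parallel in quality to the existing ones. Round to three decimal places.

n = 34/67 = 0.5075
Apply the Spearman-Brown prophecy formula, r' = nr / [1 + (n − 1)r]:
r_new = (0.5075 × 0.58) / (1 + (0.5075 − 1) × 0.58)
r_new = 0.2943 / 0.7144 ≈ 0.4120

0.412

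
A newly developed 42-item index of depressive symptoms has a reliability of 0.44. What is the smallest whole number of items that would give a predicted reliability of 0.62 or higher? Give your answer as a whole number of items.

n = 0.62 × (1 − 0.44) / [ 0.44 × (1 − 0.62) ]
n = 0.3472 / 0.1672 ≈ 2.0766
2.0766 × 42 = 87.22 → 88 items

88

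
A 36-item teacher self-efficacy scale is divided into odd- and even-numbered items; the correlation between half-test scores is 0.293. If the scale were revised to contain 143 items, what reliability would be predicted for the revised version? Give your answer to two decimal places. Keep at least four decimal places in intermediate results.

Full-test reliability from the split-half r: r_full = 2(0.293)/(1 + 0.293) = 0.4532
Then adjust to 143 items: n = 143/36 = 3.9722
r_new = n·r_full / (1 + (n − 1)·r_full) = 1.8002 / 2.3470 ≈ 0.7670

0.77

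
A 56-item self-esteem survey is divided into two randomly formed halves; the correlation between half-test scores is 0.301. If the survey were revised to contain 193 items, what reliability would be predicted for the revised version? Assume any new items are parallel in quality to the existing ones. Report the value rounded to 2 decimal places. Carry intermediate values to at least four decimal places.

Full-test reliability from the split-half r: r_full = 2(0.301)/(1 + 0.301) = 0.4627
Length factor from 56 to 193 items: n = 193/56 = 3.4464
r_new = n·r_full / (1 + (n − 1)·r_full) = 1.5946 / 2.1319 ≈ 0.7480

0.75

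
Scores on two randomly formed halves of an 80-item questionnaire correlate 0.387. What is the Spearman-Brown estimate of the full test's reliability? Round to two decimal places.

0.56

r_full = 2(0.387) / (1 + 0.387)
       = 0.7740 / 1.3870 = 0.5580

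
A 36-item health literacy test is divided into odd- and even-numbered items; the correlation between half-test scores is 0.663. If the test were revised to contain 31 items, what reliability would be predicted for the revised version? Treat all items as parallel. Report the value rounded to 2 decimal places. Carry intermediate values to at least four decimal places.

Spearman-Brown correction (n = 2): r_full = 2·0.663/(1 + 0.663) = 0.7974
Length factor from 36 to 31 items: n = 31/36 = 0.8611
r_new = n·r_full / (1 + (n − 1)·r_full) = 0.6866 / 0.8892 ≈ 0.7722

0.77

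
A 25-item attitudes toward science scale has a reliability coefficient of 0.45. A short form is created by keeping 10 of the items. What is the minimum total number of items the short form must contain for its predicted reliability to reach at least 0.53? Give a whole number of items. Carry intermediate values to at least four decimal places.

Short-form reliability: n = 10/25 = 0.4000; r_10 = n·r/(1+(n−1)r) ≈ 0.2466
Then solve for n' with r_old = 0.2466, r_target = 0.53: n' = 0.53(1 − 0.2466)/[0.2466(1 − 0.53)] = 3.4452
Total items = 3.4452 × 10 = 34.45, rounded up to 35.

35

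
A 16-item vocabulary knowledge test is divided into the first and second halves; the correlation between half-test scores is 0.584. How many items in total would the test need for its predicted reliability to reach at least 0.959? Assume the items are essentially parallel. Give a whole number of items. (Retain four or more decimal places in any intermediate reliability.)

r_full = 2(0.584)/(1 + 0.584) = 0.7374
n = r_tgt(1 − r_full) / [r_full(1 − r_tgt)] = 0.959 × 0.2626 / (0.7374 × 0.041) ≈ 8.3296
Items = 8.3296 × 16 ≈ 133.27 → 134

134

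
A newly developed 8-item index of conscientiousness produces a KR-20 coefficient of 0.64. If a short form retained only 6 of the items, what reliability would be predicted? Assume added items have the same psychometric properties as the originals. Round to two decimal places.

n = 6/8 = 0.75
r_new = 0.75·0.64 / [1 + (0.75 − 1)·0.64]
r_new = 0.4800 / 0.8400 ≈ 0.5714

0.57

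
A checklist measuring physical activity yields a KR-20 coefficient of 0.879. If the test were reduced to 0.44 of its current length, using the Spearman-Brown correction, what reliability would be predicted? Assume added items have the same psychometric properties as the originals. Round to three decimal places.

r_new = 0.44·0.879 / [1 + (0.44 − 1)·0.879]
     = 0.3868 / 0.5078 = 0.7617

0.762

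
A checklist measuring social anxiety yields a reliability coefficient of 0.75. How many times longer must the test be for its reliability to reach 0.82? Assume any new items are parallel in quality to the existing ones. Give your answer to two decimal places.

n = 0.82(1 − 0.75) / [0.75(1 − 0.82)]
  = 0.2050 / 0.1350 = 1.5185

1.52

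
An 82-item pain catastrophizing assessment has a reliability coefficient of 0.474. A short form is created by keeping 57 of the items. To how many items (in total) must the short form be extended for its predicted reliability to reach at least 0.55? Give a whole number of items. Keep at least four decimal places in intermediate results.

112

First, r for the 57-item form: n = 57/82 = 0.6951, so r_57 = 0.6951·0.474/(1 + (0.6951 − 1)·0.474) = 0.3851
Length factor from the short form to reach 0.55: n' = 0.55(1 − 0.3851) / [0.3851(1 − 0.55)] ≈ 1.9516
Total items = 1.9516 × 57 = 111.24, rounded up to 112.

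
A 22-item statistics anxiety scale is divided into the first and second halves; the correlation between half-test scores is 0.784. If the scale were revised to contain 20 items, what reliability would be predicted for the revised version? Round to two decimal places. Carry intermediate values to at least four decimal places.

0.87

First correct the split-half correlation to full-test reliability: r_full = 2 × 0.784 / (1 + 0.784) ≈ 0.8789
Then adjust to 20 items: n = 20/22 = 0.9091
r_new = n·r_full / (1 + (n − 1)·r_full) = 0.7990 / 0.9201 ≈ 0.8684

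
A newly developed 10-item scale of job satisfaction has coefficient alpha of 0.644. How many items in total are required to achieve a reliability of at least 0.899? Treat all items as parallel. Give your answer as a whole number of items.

50

Invert Spearman-Brown to solve for n:
n = r*(1 − r) / [ r (1 − r*) ]
n = 0.899 × (1 − 0.644) / [ 0.644 × (1 − 0.899) ]
n = 0.320044 / 0.065044 ≈ 4.9204
So the test needs 4.9204 × 10 ≈ 49.20 items; rounding up, 50.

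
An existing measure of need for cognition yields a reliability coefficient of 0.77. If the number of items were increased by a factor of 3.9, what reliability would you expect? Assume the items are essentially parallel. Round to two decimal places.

r_new = (3.9 × 0.77) / (1 + (3.9 − 1) × 0.77)
     = 3.0030 / 3.2330 = 0.9289

0.93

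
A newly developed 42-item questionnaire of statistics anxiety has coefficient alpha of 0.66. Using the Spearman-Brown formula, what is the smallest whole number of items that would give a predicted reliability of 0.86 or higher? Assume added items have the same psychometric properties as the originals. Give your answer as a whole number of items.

Spearman-Brown solved for the length factor n:
n = r_target (1 − r_old) / [ r_old (1 − r_target) ]
n = [0.86 × 0.34] / [0.66 × 0.14]
  = 0.2924 / 0.0924 = 3.1645
Items needed = n × 42 = 3.1645 × 42 ≈ 132.91 → round up to 133

133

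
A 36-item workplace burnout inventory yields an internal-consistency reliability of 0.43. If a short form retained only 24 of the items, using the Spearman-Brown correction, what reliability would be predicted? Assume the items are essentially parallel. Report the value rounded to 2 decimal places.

The new length is 24/36 = 0.6667 times the old.
Apply the Spearman-Brown prophecy formula, r' = nr / [1 + (n − 1)r]:
r_new = (0.6667 × 0.43) / (1 + (0.6667 − 1) × 0.43)
r_new = 0.2867 / 0.8567 ≈ 0.3347

0.33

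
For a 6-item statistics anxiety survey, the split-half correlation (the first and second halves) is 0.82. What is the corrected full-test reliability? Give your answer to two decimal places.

0.90

The full test is twice the length of either half (n = 2).
r_full = 2(0.82) / (1 + 0.82)
r_full = 1.6400 / 1.8200 ≈ 0.9011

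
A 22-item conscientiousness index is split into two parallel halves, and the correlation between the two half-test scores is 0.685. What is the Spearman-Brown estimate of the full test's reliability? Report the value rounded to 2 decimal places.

Each half is half the length of the full test, so the full test is n = 2 times a half.
r_full = 2r_hh / (1 + r_hh) = 2 × 0.685 / (1 + 0.685)
r_full = 1.3700 / 1.6850 ≈ 0.8131

0.81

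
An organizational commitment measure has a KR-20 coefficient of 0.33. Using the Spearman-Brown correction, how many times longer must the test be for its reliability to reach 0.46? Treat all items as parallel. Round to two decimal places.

Invert Spearman-Brown to solve for n:
n = r_target (1 − r_old) / [ r_old (1 − r_target) ]
n = 0.46(1 − 0.33) / [0.33(1 − 0.46)]
n = 0.3082 / 0.1782 ≈ 1.7295

1.73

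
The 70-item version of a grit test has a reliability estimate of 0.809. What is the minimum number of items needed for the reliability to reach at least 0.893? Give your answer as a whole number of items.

138

n = 0.893 × (1 − 0.809) / [ 0.809 × (1 − 0.893) ]
n = 0.170563 / 0.086563 ≈ 1.9704
Items needed = n × 70 = 1.9704 × 70 ≈ 137.93 → round up to 138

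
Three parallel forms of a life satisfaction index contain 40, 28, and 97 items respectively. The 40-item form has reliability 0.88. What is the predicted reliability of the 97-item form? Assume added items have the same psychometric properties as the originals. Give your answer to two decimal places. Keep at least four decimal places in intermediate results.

0.95

Only the ratio of lengths matters: n = 97/40 = 2.4250
r_{97} = n·r / (1 + (n − 1)·r) = 2.1340 / 2.2540 ≈ 0.9468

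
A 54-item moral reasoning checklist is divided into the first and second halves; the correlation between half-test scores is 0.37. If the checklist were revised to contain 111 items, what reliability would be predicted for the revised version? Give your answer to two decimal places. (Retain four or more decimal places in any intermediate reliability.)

First correct the split-half correlation to full-test reliability: r_full = 2 × 0.37 / (1 + 0.37) ≈ 0.5401
Length factor from 54 to 111 items: n = 111/54 = 2.0556
r_new = n·r_full / (1 + (n − 1)·r_full) = 1.1102 / 1.5701 ≈ 0.7071

0.71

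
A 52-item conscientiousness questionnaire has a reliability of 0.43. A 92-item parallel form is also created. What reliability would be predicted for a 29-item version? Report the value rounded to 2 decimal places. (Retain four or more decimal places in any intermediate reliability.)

Only the ratio of lengths matters: n = 29/52 = 0.5577
r_{29} = n·r / (1 + (n − 1)·r) = 0.2398 / 0.8098 ≈ 0.2961

0.30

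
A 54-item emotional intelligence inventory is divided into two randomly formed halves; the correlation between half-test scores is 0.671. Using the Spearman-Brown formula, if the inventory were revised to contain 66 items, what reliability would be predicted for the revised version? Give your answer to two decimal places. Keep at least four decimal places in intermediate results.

Spearman-Brown correction (n = 2): r_full = 2·0.671/(1 + 0.671) = 0.8031
Length factor from 54 to 66 items: n = 66/54 = 1.2222
r_new = n·r_full / (1 + (n − 1)·r_full) = 0.9815 / 1.1784 ≈ 0.8329

0.83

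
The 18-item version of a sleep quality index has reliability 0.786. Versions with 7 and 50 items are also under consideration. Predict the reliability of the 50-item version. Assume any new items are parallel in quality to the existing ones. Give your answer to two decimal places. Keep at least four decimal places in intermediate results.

0.91

Only the ratio of lengths matters: n = 50/18 = 2.7778
r_{50} = n·r / (1 + (n − 1)·r) = 2.1834 / 2.3974 ≈ 0.9107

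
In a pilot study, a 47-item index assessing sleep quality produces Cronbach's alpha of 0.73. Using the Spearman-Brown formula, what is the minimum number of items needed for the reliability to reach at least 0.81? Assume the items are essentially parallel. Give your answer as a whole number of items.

75

Spearman-Brown solved for the length factor n:
n = r_target (1 − r_old) / [ r_old (1 − r_target) ]
n = 0.81 × (1 − 0.73) / [ 0.73 × (1 − 0.81) ]
  = 0.2187 / 0.1387 = 1.5768
1.5768 × 47 = 74.11 → 75 items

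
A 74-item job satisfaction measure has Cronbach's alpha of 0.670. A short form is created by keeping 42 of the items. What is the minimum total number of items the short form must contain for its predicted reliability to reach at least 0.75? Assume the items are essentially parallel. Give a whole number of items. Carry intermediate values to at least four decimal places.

First, r for the 42-item form: n = 42/74 = 0.5676, so r_42 = 0.5676·0.670/(1 + (0.5676 − 1)·0.670) = 0.5354
Then solve for n' with r_old = 0.5354, r_target = 0.75: n' = 0.75(1 − 0.5354)/[0.5354(1 − 0.75)] = 2.6033
Items = 2.6033 × 42 ≈ 109.34 → 110

110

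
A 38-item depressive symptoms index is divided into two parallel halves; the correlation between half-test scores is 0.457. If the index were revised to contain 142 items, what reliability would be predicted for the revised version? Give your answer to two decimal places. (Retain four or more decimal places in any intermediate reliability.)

0.86

Full-test reliability from the split-half r: r_full = 2(0.457)/(1 + 0.457) = 0.6273
Then adjust to 142 items: n = 142/38 = 3.7368
r_new = n·r_full / (1 + (n − 1)·r_full) = 2.3441 / 2.7168 ≈ 0.8628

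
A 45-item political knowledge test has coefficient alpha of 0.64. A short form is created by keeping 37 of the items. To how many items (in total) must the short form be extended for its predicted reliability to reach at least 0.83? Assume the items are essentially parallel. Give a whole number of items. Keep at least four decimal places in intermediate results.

First, r for the 37-item form: n = 37/45 = 0.8222, so r_37 = 0.8222·0.64/(1 + (0.8222 − 1)·0.64) = 0.5938
Then solve for n' with r_old = 0.5938, r_target = 0.83: n' = 0.83(1 − 0.5938)/[0.5938(1 − 0.83)] = 3.3399
Items = 3.3399 × 37 ≈ 123.58 → 124

124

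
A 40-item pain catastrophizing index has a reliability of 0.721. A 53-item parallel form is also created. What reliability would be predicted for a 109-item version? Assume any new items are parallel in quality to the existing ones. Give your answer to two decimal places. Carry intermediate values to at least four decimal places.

The 53-item form is not needed; work directly from the 40-item form with n = 109/40 = 2.7250.
r_{109} = n·r / (1 + (n − 1)·r) = 1.9647 / 2.2437 ≈ 0.8757

0.88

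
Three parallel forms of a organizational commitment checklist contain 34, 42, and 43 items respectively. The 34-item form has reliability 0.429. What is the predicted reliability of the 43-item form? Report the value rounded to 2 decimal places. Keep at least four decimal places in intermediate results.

0.49

Only the ratio of lengths matters: n = 43/34 = 1.2647
r_{43} = n·r / (1 + (n − 1)·r) = 0.5426 / 1.1136 ≈ 0.4872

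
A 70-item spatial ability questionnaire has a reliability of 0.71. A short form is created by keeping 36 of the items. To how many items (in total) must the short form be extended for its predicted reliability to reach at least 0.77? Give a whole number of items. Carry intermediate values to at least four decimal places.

First, r for the 36-item form: n = 36/70 = 0.5143, so r_36 = 0.5143·0.71/(1 + (0.5143 − 1)·0.71) = 0.5574
Length factor from the short form to reach 0.77: n' = 0.77(1 − 0.5574) / [0.5574(1 − 0.77)] ≈ 2.6583
Total items = 2.6583 × 36 = 95.70, rounded up to 96.

96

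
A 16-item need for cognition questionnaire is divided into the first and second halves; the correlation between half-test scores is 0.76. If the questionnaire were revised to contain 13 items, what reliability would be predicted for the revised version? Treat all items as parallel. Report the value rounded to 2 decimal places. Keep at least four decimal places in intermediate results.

0.84

Spearman-Brown correction (n = 2): r_full = 2·0.76/(1 + 0.76) = 0.8636
Then adjust to 13 items: n = 13/16 = 0.8125
r_new = n·r_full / (1 + (n − 1)·r_full) = 0.7017 / 0.8381 ≈ 0.8373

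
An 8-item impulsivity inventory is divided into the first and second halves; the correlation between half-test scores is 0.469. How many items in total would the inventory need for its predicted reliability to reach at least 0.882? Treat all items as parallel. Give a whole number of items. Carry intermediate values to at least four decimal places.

34

Corrected full-test reliability: r_full = 2 × 0.469 / (1 + 0.469) ≈ 0.6385
n = r_tgt(1 − r_full) / [r_full(1 − r_tgt)] = 0.882 × 0.3615 / (0.6385 × 0.118) ≈ 4.2319
Required items = 4.2319 × 8 = 33.86, so 34 items.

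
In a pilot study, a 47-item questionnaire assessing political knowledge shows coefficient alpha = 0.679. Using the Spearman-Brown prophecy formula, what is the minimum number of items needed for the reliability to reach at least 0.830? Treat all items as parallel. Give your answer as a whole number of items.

Invert Spearman-Brown to solve for n:
n = r_target (1 − r_old) / [ r_old (1 − r_target) ]
n = 0.830 × (1 − 0.679) / [ 0.679 × (1 − 0.830) ]
  = 0.266430 / 0.115430 = 2.3082
So the test needs 2.3082 × 47 ≈ 108.49 items; rounding up, 109.

109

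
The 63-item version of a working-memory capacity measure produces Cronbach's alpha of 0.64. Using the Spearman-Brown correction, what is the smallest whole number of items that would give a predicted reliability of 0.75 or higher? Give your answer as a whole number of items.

Spearman-Brown solved for the length factor n:
n = r_target (1 − r_old) / [ r_old (1 − r_target) ]
n = 0.75(1 − 0.64) / [0.64(1 − 0.75)]
  = 0.2700 / 0.1600 = 1.6875
Items needed = n × 63 = 1.6875 × 63 ≈ 106.31 → round up to 107

107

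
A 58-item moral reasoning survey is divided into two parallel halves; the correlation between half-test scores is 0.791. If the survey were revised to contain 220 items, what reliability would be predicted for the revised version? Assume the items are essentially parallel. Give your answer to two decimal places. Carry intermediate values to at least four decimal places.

0.97

First correct the split-half correlation to full-test reliability: r_full = 2 × 0.791 / (1 + 0.791) ≈ 0.8833
Then adjust to 220 items: n = 220/58 = 3.7931
r_new = n·r_full / (1 + (n − 1)·r_full) = 3.3504 / 3.4671 ≈ 0.9663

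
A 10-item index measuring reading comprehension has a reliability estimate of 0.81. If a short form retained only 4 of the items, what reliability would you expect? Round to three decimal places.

0.630

Length ratio n = 4/10 = 0.4
Spearman-Brown: r_new = n·r / (1 + (n − 1)·r)
r_new = (0.4 × 0.81) / (1 + (0.4 − 1) × 0.81)
     = 0.3240 / 0.5140 = 0.6304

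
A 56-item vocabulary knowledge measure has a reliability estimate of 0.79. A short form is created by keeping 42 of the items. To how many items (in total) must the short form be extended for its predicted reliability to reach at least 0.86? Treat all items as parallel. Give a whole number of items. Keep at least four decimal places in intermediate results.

First, r for the 42-item form: n = 42/56 = 0.7500, so r_42 = 0.7500·0.79/(1 + (0.7500 − 1)·0.79) = 0.7383
Length factor from the short form to reach 0.86: n' = 0.86(1 − 0.7383) / [0.7383(1 − 0.86)] ≈ 2.1774
Items = 2.1774 × 42 ≈ 91.45 → 92

92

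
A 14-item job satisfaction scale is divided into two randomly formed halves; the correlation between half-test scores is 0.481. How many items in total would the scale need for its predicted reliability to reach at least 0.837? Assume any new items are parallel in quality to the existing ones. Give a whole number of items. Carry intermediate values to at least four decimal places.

39

Corrected full-test reliability: r_full = 2 × 0.481 / (1 + 0.481) ≈ 0.6496
n = r_tgt(1 − r_full) / [r_full(1 − r_tgt)] = 0.837 × 0.3504 / (0.6496 × 0.163) ≈ 2.7698
Items = 2.7698 × 14 ≈ 38.78 → 39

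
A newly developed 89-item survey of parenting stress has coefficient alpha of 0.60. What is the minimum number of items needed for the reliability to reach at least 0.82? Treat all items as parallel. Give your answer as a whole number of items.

271

n = 0.82 × (1 − 0.60) / [ 0.60 × (1 − 0.82) ]
n = 0.3280 / 0.1080 ≈ 3.0370
So the test needs 3.0370 × 89 ≈ 270.29 items; rounding up, 271.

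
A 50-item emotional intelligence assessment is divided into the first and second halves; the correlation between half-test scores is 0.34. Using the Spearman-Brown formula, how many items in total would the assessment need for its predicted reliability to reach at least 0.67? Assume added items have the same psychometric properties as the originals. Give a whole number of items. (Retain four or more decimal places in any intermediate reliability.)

99

r_full = 2(0.34)/(1 + 0.34) = 0.5075
n = r_tgt(1 − r_full) / [r_full(1 − r_tgt)] = 0.67 × 0.4925 / (0.5075 × 0.33) ≈ 1.9703
Required items = 1.9703 × 50 = 98.52, so 99 items.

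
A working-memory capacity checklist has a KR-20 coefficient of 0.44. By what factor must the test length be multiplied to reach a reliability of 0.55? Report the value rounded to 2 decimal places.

n = [0.55 × 0.56] / [0.44 × 0.45]
n = 0.3080 / 0.1980 ≈ 1.5556

1.56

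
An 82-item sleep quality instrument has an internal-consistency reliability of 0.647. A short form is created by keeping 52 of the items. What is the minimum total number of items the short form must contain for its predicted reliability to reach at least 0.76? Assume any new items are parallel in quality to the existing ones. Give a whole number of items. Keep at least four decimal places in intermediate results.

Short-form reliability: n = 52/82 = 0.6341; r_52 = n·r/(1+(n−1)r) ≈ 0.5375
Length factor from the short form to reach 0.76: n' = 0.76(1 − 0.5375) / [0.5375(1 − 0.76)] ≈ 2.7248
Items = 2.7248 × 52 ≈ 141.69 → 142

142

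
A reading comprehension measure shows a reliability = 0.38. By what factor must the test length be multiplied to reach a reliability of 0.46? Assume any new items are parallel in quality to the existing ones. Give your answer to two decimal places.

n = [0.46 × 0.62] / [0.38 × 0.54]
  = 0.2852 / 0.2052 = 1.3899

1.39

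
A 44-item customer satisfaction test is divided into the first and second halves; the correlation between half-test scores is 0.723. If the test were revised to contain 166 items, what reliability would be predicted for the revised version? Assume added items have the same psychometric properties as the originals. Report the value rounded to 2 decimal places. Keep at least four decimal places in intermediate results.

Spearman-Brown correction (n = 2): r_full = 2·0.723/(1 + 0.723) = 0.8392
Length factor from 44 to 166 items: n = 166/44 = 3.7727
r_new = n·r_full / (1 + (n − 1)·r_full) = 3.1660 / 3.3268 ≈ 0.9517

0.95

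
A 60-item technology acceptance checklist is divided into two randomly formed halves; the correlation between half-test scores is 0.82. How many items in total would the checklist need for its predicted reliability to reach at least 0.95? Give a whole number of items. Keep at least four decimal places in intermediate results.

Corrected full-test reliability: r_full = 2 × 0.82 / (1 + 0.82) ≈ 0.9011
n = r_tgt(1 − r_full) / [r_full(1 − r_tgt)] = 0.95 × 0.0989 / (0.9011 × 0.05) ≈ 2.0853
Items = 2.0853 × 60 ≈ 125.12 → 126

126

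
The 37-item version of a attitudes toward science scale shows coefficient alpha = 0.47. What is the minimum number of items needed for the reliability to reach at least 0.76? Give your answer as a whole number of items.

133

n = [0.76 × 0.53] / [0.47 × 0.24]
n = 0.4028 / 0.1128 ≈ 3.5709
So the test needs 3.5709 × 37 ≈ 132.12 items; rounding up, 133.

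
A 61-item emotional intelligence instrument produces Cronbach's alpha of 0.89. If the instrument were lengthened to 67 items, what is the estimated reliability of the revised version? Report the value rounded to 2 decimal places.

0.90

n = 67/61 = 1.0984
r_new = 1.0984·0.89 / [1 + (1.0984 − 1)·0.89]
r_new = 0.9776 / 1.0876 ≈ 0.8989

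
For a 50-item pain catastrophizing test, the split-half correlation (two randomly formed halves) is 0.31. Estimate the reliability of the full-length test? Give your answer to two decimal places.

0.47

Apply the Spearman-Brown correction with n = 2:
r_full = 2(0.31) / (1 + 0.31)
r_full = 0.6200 / 1.3100 ≈ 0.4733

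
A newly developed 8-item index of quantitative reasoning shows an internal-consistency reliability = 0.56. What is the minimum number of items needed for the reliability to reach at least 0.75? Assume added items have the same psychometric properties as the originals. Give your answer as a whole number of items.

19

n = [0.75 × 0.44] / [0.56 × 0.25]
n = 0.3300 / 0.1400 ≈ 2.3571
So the test needs 2.3571 × 8 ≈ 18.86 items; rounding up, 19.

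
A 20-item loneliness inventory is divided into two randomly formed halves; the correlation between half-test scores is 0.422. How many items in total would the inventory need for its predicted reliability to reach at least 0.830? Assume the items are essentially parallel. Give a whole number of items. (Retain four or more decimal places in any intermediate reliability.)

r_full = 2(0.422)/(1 + 0.422) = 0.5935
Solve Spearman-Brown for n: n = 0.830(1 − 0.5935) / [0.5935(1 − 0.830)] = 3.3440
Required items = 3.3440 × 20 = 66.88, so 67 items.

67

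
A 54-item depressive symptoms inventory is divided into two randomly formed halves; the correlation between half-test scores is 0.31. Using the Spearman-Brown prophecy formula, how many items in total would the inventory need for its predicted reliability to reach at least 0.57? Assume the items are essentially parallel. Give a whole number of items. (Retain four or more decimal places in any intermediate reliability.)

Corrected full-test reliability: r_full = 2 × 0.31 / (1 + 0.31) ≈ 0.4733
Solve Spearman-Brown for n: n = 0.57(1 − 0.4733) / [0.4733(1 − 0.57)] = 1.4751
Required items = 1.4751 × 54 = 79.66, so 80 items.

80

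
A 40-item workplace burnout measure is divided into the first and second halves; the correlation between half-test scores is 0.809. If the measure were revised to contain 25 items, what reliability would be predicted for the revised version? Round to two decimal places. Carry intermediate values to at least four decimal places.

0.84

Spearman-Brown correction (n = 2): r_full = 2·0.809/(1 + 0.809) = 0.8944
Length factor from 40 to 25 items: n = 25/40 = 0.6250
r_new = n·r_full / (1 + (n − 1)·r_full) = 0.5590 / 0.6646 ≈ 0.8411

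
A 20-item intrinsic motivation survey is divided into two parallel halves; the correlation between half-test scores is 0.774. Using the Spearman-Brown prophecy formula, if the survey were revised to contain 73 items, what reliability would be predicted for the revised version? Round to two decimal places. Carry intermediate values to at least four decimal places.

Spearman-Brown correction (n = 2): r_full = 2·0.774/(1 + 0.774) = 0.8726
Length factor from 20 to 73 items: n = 73/20 = 3.6500
r_new = n·r_full / (1 + (n − 1)·r_full) = 3.1850 / 3.3124 ≈ 0.9615

0.96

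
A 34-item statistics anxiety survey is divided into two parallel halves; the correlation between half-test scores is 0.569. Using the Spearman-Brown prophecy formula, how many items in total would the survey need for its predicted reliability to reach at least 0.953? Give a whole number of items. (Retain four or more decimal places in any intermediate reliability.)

r_full = 2(0.569)/(1 + 0.569) = 0.7253
Solve Spearman-Brown for n: n = 0.953(1 − 0.7253) / [0.7253(1 − 0.953)] = 7.6796
Required items = 7.6796 × 34 = 261.11, so 262 items.

262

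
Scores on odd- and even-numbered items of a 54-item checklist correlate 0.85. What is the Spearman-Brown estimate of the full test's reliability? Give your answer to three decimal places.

0.919

r_full = 2r_hh / (1 + r_hh) = 2 × 0.85 / (1 + 0.85)
r_full = 1.7000 / 1.8500 ≈ 0.9189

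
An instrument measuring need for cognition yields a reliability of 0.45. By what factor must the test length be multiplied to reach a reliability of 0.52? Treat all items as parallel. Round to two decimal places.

n = [0.52 × 0.55] / [0.45 × 0.48]
n = 0.2860 / 0.2160 ≈ 1.3241

1.32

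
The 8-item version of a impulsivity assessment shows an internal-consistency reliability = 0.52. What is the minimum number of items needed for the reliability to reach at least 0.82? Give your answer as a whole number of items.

34

n = 0.82(1 − 0.52) / [0.52(1 − 0.82)]
  = 0.3936 / 0.0936 = 4.2051
So the test needs 4.2051 × 8 ≈ 33.64 items; rounding up, 34.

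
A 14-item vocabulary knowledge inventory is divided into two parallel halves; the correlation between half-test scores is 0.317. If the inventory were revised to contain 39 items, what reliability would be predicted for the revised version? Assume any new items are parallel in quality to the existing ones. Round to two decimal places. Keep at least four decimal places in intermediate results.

0.72

Spearman-Brown correction (n = 2): r_full = 2·0.317/(1 + 0.317) = 0.4814
Then adjust to 39 items: n = 39/14 = 2.7857
r_new = n·r_full / (1 + (n − 1)·r_full) = 1.3410 / 1.8596 ≈ 0.7211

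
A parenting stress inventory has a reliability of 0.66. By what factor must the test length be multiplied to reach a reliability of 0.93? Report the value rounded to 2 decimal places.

Spearman-Brown solved for the length factor n:
n = r*(1 − r) / [ r (1 − r*) ]
n = [0.93 × 0.34] / [0.66 × 0.07]
  = 0.3162 / 0.0462 = 6.8442

6.84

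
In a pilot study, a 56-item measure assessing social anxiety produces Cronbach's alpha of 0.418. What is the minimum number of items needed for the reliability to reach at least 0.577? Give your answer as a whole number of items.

Spearman-Brown solved for the length factor n:
n = r_target (1 − r_old) / [ r_old (1 − r_target) ]
n = 0.577 × (1 − 0.418) / [ 0.418 × (1 − 0.577) ]
  = 0.335814 / 0.176814 = 1.8993
So the test needs 1.8993 × 56 ≈ 106.36 items; rounding up, 107.

107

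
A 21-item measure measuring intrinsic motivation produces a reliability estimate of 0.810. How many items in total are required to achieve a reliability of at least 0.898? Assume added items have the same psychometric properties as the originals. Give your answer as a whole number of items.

44

Invert Spearman-Brown to solve for n:
n = r_target (1 − r_old) / [ r_old (1 − r_target) ]
n = [0.898 × 0.190] / [0.810 × 0.102]
n = 0.170620 / 0.082620 ≈ 2.0651
Items needed = n × 21 = 2.0651 × 21 ≈ 43.37 → round up to 44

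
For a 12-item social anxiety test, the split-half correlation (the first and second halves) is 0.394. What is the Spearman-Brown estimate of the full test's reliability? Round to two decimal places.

r_full = 2r_hh / (1 + r_hh) = 2 × 0.394 / (1 + 0.394)
       = 0.7880 / 1.3940 = 0.5653

0.57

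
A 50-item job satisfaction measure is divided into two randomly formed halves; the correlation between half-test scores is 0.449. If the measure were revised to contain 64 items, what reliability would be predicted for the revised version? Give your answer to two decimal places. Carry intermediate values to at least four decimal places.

0.68

Spearman-Brown correction (n = 2): r_full = 2·0.449/(1 + 0.449) = 0.6197
Then adjust to 64 items: n = 64/50 = 1.2800
r_new = n·r_full / (1 + (n − 1)·r_full) = 0.7932 / 1.1735 ≈ 0.6759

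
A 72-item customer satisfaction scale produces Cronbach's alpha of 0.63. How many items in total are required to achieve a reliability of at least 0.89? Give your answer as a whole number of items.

Rearranging the Spearman-Brown formula for n,
n = r*(1 − r) / [ r (1 − r*) ]
n = 0.89(1 − 0.63) / [0.63(1 − 0.89)]
  = 0.3293 / 0.0693 = 4.7518
4.7518 × 72 = 342.13 → 343 items

343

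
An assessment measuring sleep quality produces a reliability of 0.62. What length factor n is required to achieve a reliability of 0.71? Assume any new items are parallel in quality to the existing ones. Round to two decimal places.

1.50

n = [0.71 × 0.38] / [0.62 × 0.29]
n = 0.2698 / 0.1798 ≈ 1.5006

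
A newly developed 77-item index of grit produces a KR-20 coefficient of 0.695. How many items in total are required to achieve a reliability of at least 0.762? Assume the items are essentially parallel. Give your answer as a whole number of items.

n = 0.762(1 − 0.695) / [0.695(1 − 0.762)]
  = 0.232410 / 0.165410 = 1.4051
1.4051 × 77 = 108.19 → 109 items

109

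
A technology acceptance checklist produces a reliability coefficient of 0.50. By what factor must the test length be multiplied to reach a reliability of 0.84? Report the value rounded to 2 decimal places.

n = [0.84 × 0.50] / [0.50 × 0.16]
n = 0.4200 / 0.0800 ≈ 5.2500

5.25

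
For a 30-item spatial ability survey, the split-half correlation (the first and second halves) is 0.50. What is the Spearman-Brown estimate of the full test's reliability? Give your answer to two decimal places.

Apply the Spearman-Brown correction with n = 2:
r_full = 2(0.50) / (1 + 0.50)
       = 1.0000 / 1.5000 = 0.6667

0.67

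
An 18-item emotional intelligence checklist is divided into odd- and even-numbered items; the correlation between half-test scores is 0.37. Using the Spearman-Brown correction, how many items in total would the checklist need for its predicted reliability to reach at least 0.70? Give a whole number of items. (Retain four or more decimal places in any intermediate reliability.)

36

Corrected full-test reliability: r_full = 2 × 0.37 / (1 + 0.37) ≈ 0.5401
Solve Spearman-Brown for n: n = 0.70(1 − 0.5401) / [0.5401(1 − 0.70)] = 1.9869
Required items = 1.9869 × 18 = 35.76, so 36 items.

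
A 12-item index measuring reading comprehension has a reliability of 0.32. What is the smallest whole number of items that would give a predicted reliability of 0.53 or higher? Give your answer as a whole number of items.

29

Rearranging the Spearman-Brown formula for n,
n = r*(1 − r) / [ r (1 − r*) ]
n = 0.53(1 − 0.32) / [0.32(1 − 0.53)]
  = 0.3604 / 0.1504 = 2.3963
Items needed = n × 12 = 2.3963 × 12 ≈ 28.76 → round up to 29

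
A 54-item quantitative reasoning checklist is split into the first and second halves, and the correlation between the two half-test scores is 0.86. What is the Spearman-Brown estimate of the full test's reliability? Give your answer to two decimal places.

Each half is half the length of the full test, so the full test is n = 2 times a half.
r_full = 2r_hh / (1 + r_hh) = 2 × 0.86 / (1 + 0.86)
       = 1.7200 / 1.8600 = 0.9247

0.92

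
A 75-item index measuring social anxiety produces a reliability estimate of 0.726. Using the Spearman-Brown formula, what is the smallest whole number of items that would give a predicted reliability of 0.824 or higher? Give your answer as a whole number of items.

n = [0.824 × 0.274] / [0.726 × 0.176]
n = 0.225776 / 0.127776 ≈ 1.7670
So the test needs 1.7670 × 75 ≈ 132.53 items; rounding up, 133.

133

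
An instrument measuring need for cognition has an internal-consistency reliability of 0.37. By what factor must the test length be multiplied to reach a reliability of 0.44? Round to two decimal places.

Invert Spearman-Brown to solve for n:
n = r*(1 − r) / [ r (1 − r*) ]
n = 0.44 × (1 − 0.37) / [ 0.37 × (1 − 0.44) ]
n = 0.2772 / 0.2072 ≈ 1.3378

1.34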